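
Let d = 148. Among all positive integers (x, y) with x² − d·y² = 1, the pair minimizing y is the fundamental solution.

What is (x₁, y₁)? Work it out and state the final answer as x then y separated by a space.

d=148: √d = [12; 6,24] (ℓ=2, even), read p_1/q_1
a_0=12:  p_0=12·1+0=12,  q_0=12·0+1=1
a_1=6:  p_1=6·12+1=73,  q_1=6·1+0=6
(x₁, y₁) = (73, 6);  73² − 148·6² = 1 ✓

73 6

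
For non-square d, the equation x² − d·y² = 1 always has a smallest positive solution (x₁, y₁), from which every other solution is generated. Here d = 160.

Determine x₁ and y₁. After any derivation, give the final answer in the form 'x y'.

[12; 1,1,1,5,1,1,1,24] for √160; ℓ=8 ⇒ convergent index 7
step 0: (12, 1)  from 12·(1,0) + (0,1)
step 1: (13, 1)  from 1·(12,1) + (1,0)
step 2: (25, 2)  from 1·(13,1) + (12,1)
step 3: (38, 3)  from 1·(25,2) + (13,1)
step 4: (215, 17)  from 5·(38,3) + (25,2)
step 5: (253, 20)  from 1·(215,17) + (38,3)
step 6: (468, 37)  from 1·(253,20) + (215,17)
step 7: (721, 57)  from 1·(468,37) + (253,20)
fundamental: x₁=721, y₁=57  (since 519841 − 160·3249 = 1)

721 57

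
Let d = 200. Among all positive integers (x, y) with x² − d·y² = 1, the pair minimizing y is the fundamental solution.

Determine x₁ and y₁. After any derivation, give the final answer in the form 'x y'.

99 7

√200 → a₀=14, period (7,28); ℓ=2 even so k=1
k=0  a_k=14  p_k/q_k = 14/1
k=1  a_k=7  p_k/q_k = 99/7
fundamental: x₁=99, y₁=7  (since 9801 − 200·49 = 1)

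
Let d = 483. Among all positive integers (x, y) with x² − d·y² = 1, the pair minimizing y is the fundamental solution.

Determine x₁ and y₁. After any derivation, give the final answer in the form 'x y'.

22 1

√483 = [21; 1,42, …], period ℓ=2 (even) → k=1
step 0: (21, 1)  from 21·(1,0) + (0,1)
step 1: (22, 1)  from 1·(21,1) + (1,0)
(x₁, y₁) = (22, 1);  22² − 483·1² = 1 ✓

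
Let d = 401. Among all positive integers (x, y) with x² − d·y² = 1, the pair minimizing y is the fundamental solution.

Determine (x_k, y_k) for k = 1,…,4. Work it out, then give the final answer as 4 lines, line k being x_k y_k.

801 40
1283201 64080
2055687201 102656120
3293209612801 164455040160

[20; 40] for √401; ℓ=1 ⇒ convergent index 1
i=0: a=20 ⇒ p=20, q=1
i=1: a=40 ⇒ p=801, q=40
→ (801, 40).  Check: 801²=641601, 401·40²=641600, difference 1.
k=2:  x_2 = 801·801+401·40·40 = 1283201,  y_2 = 801·40+40·801 = 64080
k=3:  x_3 = 801·1283201+401·40·64080 = 2055687201,  y_3 = 801·64080+40·1283201 = 102656120
k=4:  x_4 = 801·2055687201+401·40·102656120 = 3293209612801,  y_4 = 801·102656120+40·2055687201 = 164455040160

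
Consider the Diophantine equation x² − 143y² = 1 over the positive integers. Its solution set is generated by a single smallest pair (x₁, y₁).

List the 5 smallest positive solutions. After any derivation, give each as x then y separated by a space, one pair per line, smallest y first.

√143 = [11; 1,22, …], period ℓ=2 (even) → k=1
a_0=11:  p_0=11·1+0=11,  q_0=11·0+1=1
a_1=1:  p_1=1·11+1=12,  q_1=1·1+0=1
→ (12, 1).  Check: 12²=144, 143·1²=143, difference 1.
(12+1√143)^2 = 287 + 24√143
(12+1√143)^3 = 6876 + 575√143
(12+1√143)^4 = 164737 + 13776√143
(12+1√143)^5 = 3946812 + 330049√143

12 1
287 24
6876 575
164737 13776
3946812 330049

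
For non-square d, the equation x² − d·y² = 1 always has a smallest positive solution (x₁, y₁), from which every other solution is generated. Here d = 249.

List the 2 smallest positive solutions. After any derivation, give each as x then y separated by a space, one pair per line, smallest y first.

√249 → a₀=15, period (1,3,1,1,5,…,3,1,30); ℓ=16 even so k=15
k=0  a_k=15  p_k/q_k = 15/1
k=1  a_k=1  p_k/q_k = 16/1
k=2  a_k=3  p_k/q_k = 63/4
k=3  a_k=1  p_k/q_k = 79/5
k=4  a_k=1  p_k/q_k = 142/9
k=5  a_k=5  p_k/q_k = 789/50
…
k=8  a_k=10  p_k/q_k = 36751/2329
k=9  a_k=3  p_k/q_k = 113835/7214
k=10  a_k=1  p_k/q_k = 150586/9543
k=11  a_k=5  p_k/q_k = 866765/54929
k=12  a_k=1  p_k/q_k = 1017351/64472
k=13  a_k=1  p_k/q_k = 1884116/119401
k=14  a_k=3  p_k/q_k = 6669699/422675
k=15  a_k=1  p_k/q_k = 8553815/542076
→ (8553815, 542076).  Check: 8553815²=73167751054225, 249·542076²=73167751054224, difference 1.
k=2:  x_2 = 8553815·8553815+249·542076·542076 = 146335502108449,  y_2 = 8553815·542076+542076·8553815 = 9273635639880

8553815 542076
146335502108449 9273635639880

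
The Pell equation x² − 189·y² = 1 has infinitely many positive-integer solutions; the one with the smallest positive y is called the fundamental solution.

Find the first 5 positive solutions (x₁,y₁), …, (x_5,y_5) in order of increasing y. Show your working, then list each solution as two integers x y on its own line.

55 4
6049 440
665335 48396
73180801 5323120
8049222775 585494804

√189 → a₀=13, period (1,2,1,26); ℓ=4 even so k=3
k=0  a_k=13  p_k/q_k = 13/1
k=1  a_k=1  p_k/q_k = 14/1
k=2  a_k=2  p_k/q_k = 41/3
k=3  a_k=1  p_k/q_k = 55/4
(x₁, y₁) = (55, 4);  55² − 189·4² = 1 ✓
n=2: (55,4)∘(55,4) = (55·55+189·4·4, 55·4+4·55) = (6049,440)
n=3: (6049,440)∘(55,4) = (55·6049+189·4·440, 55·440+4·6049) = (665335,48396)
n=4: (665335,48396)∘(55,4) = (55·665335+189·4·48396, 55·48396+4·665335) = (73180801,5323120)
n=5: (73180801,5323120)∘(55,4) = (55·73180801+189·4·5323120, 55·5323120+4·73180801) = (8049222775,585494804)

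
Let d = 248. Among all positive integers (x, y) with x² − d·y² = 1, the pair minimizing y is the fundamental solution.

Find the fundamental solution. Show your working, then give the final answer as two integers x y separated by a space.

63 4

√248 → a₀=15, period (1,2,1,30); ℓ=4 even so k=3
step 0: (15, 1)  from 15·(1,0) + (0,1)
…
step 2: (47, 3)  from 2·(16,1) + (15,1)
step 3: (63, 4)  from 1·(47,3) + (16,1)
→ (63, 4).  Check: 63²=3969, 248·4²=3968, difference 1.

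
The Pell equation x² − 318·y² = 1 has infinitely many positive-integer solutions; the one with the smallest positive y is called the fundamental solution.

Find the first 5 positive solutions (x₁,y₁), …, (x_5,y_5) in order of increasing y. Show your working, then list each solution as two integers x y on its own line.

√318 = [17; 1,4,1,34, …], period ℓ=4 (even) → k=3
k=0  a_k=17  p_k/q_k = 17/1
…
k=2  a_k=4  p_k/q_k = 89/5
k=3  a_k=1  p_k/q_k = 107/6
→ (107, 6).  Check: 107²=11449, 318·6²=11448, difference 1.
n=2: (107,6)∘(107,6) = (107·107+318·6·6, 107·6+6·107) = (22897,1284)
n=3: (22897,1284)∘(107,6) = (107·22897+318·6·1284, 107·1284+6·22897) = (4899851,274770)
n=4: (4899851,274770)∘(107,6) = (107·4899851+318·6·274770, 107·274770+6·4899851) = (1048545217,58799496)
n=5: (1048545217,58799496)∘(107,6) = (107·1048545217+318·6·58799496, 107·58799496+6·1048545217) = (224383776587,12582817374)

107 6
22897 1284
4899851 274770
1048545217 58799496
224383776587 12582817374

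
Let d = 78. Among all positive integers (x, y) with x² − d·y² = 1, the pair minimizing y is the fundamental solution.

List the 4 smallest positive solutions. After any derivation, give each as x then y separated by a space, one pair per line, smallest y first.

d=78: √d = [8; 1,4,1,16] (ℓ=4, even), read p_3/q_3
step 0: (8, 1)  from 8·(1,0) + (0,1)
…
step 2: (44, 5)  from 4·(9,1) + (8,1)
step 3: (53, 6)  from 1·(44,5) + (9,1)
→ (53, 6).  Check: 53²=2809, 78·6²=2808, difference 1.
n=2: (53,6)∘(53,6) = (53·53+78·6·6, 53·6+6·53) = (5617,636)
n=3: (5617,636)∘(53,6) = (53·5617+78·6·636, 53·636+6·5617) = (595349,67410)
n=4: (595349,67410)∘(53,6) = (53·595349+78·6·67410, 53·67410+6·595349) = (63101377,7144824)

53 6
5617 636
595349 67410
63101377 7144824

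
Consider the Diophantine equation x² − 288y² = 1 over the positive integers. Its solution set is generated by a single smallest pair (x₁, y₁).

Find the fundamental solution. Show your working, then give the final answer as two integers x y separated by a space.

√288 = [16; 1,32, …], period ℓ=2 (even) → k=1
a_0=16:  p_0=16·1+0=16,  q_0=16·0+1=1
a_1=1:  p_1=1·16+1=17,  q_1=1·1+0=1
→ (17, 1).  Check: 17²=289, 288·1²=288, difference 1.

17 1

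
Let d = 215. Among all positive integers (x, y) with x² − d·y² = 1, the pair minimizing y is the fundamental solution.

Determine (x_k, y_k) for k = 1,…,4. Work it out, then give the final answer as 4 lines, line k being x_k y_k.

44 3
3871 264
340604 23229
29969281 2043888

√215 → a₀=14, period (1,1,1,28); ℓ=4 even so k=3
step 0: (14, 1)  from 14·(1,0) + (0,1)
step 1: (15, 1)  from 1·(14,1) + (1,0)
step 2: (29, 2)  from 1·(15,1) + (14,1)
step 3: (44, 3)  from 1·(29,2) + (15,1)
(x₁, y₁) = (44, 3);  44² − 215·3² = 1 ✓
(44+3√215)^2 = 3871 + 264√215
(44+3√215)^3 = 340604 + 23229√215
(44+3√215)^4 = 29969281 + 2043888√215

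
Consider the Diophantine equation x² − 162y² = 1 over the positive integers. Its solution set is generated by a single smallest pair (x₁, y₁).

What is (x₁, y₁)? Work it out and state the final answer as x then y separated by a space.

19601 1540

√162 = [12; 1,2,1,2,12,2,1,2,1,24, …], period ℓ=10 (even) → k=9
i=0: a=12 ⇒ p=12, q=1
i=1: a=1 ⇒ p=13, q=1
…
i=4: a=2 ⇒ p=140, q=11
i=5: a=12 ⇒ p=1731, q=136
i=6: a=2 ⇒ p=3602, q=283
…
i=8: a=2 ⇒ p=14268, q=1121
i=9: a=1 ⇒ p=19601, q=1540
fundamental: x₁=19601, y₁=1540  (since 384199201 − 162·2371600 = 1)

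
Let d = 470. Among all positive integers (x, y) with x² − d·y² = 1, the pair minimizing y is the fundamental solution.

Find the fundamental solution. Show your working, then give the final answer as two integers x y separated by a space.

[21; 1,2,8,2,1,42] for √470; ℓ=6 ⇒ convergent index 5
a_0=21:  p_0=21·1+0=21,  q_0=21·0+1=1
a_1=1:  p_1=1·21+1=22,  q_1=1·1+0=1
a_2=2:  p_2=2·22+21=65,  q_2=2·1+1=3
a_3=8:  p_3=8·65+22=542,  q_3=8·3+1=25
a_4=2:  p_4=2·542+65=1149,  q_4=2·25+3=53
a_5=1:  p_5=1·1149+542=1691,  q_5=1·53+25=78
fundamental: x₁=1691, y₁=78  (since 2859481 − 470·6084 = 1)

1691 78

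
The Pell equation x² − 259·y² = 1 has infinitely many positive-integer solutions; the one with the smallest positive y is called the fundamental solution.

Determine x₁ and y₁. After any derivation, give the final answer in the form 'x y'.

[16; 10,1,2,3,4,3,2,1,10,32] for √259; ℓ=10 ⇒ convergent index 9
i=0: a=16 ⇒ p=16, q=1
…
i=4: a=3 ⇒ p=1722, q=107
i=5: a=4 ⇒ p=7403, q=460
…
i=7: a=2 ⇒ p=55265, q=3434
i=8: a=1 ⇒ p=79196, q=4921
i=9: a=10 ⇒ p=847225, q=52644
fundamental: x₁=847225, y₁=52644  (since 717790200625 − 259·2771390736 = 1)

847225 52644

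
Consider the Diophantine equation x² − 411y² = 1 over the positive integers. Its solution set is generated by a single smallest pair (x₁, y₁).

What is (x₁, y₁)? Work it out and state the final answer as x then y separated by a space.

49730 2453

d=411: √d = [20; 3,1,1,1,19,1,1,1,3,40] (ℓ=10, even), read p_9/q_9
k=0  a_k=20  p_k/q_k = 20/1
…
k=5  a_k=19  p_k/q_k = 4379/216
…
k=7  a_k=1  p_k/q_k = 8981/443
k=8  a_k=1  p_k/q_k = 13583/670
k=9  a_k=3  p_k/q_k = 49730/2453
→ (49730, 2453).  Check: 49730²=2473072900, 411·2453²=2473072899, difference 1.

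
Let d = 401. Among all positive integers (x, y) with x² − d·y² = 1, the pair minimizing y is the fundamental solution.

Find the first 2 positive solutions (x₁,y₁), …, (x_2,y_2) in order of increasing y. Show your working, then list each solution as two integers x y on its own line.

[20; 40] for √401; ℓ=1 ⇒ convergent index 1
step 0: (20, 1)  from 20·(1,0) + (0,1)
step 1: (801, 40)  from 40·(20,1) + (1,0)
fundamental: x₁=801, y₁=40  (since 641601 − 401·1600 = 1)
n=2: (801,40)∘(801,40) = (801·801+401·40·40, 801·40+40·801) = (1283201,64080)

801 40
1283201 64080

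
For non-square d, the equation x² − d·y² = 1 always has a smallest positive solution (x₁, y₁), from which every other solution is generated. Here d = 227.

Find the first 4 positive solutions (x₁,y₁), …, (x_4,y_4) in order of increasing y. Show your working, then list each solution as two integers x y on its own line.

226 15
102151 6780
46172026 3064545
20869653601 1385167560

√227 = [15; 15,30, …], period ℓ=2 (even) → k=1
a_0=15:  p_0=15·1+0=15,  q_0=15·0+1=1
a_1=15:  p_1=15·15+1=226,  q_1=15·1+0=15
fundamental: x₁=226, y₁=15  (since 51076 − 227·225 = 1)
(226+15√227)^2 = 102151 + 6780√227
(226+15√227)^3 = 46172026 + 3064545√227
(226+15√227)^4 = 20869653601 + 1385167560√227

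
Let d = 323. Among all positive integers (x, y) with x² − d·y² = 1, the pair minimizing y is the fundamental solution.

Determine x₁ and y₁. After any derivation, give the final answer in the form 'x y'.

18 1

d=323: √d = [17; 1,34] (ℓ=2, even), read p_1/q_1
a_0=17:  p_0=17·1+0=17,  q_0=17·0+1=1
a_1=1:  p_1=1·17+1=18,  q_1=1·1+0=1
(x₁, y₁) = (18, 1);  18² − 323·1² = 1 ✓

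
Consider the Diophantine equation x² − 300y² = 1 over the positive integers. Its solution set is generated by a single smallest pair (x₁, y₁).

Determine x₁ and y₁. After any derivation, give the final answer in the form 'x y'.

d=300: √d = [17; 3,8,3,34] (ℓ=4, even), read p_3/q_3
i=0: a=17 ⇒ p=17, q=1
i=1: a=3 ⇒ p=52, q=3
i=2: a=8 ⇒ p=433, q=25
i=3: a=3 ⇒ p=1351, q=78
→ (1351, 78).  Check: 1351²=1825201, 300·78²=1825200, difference 1.

1351 78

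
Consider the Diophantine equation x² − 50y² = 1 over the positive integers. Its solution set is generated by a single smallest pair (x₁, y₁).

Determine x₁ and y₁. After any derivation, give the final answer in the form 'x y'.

d=50: √d = [7; 14] (ℓ=1, odd), read p_1/q_1
k=0  a_k=7  p_k/q_k = 7/1
k=1  a_k=14  p_k/q_k = 99/14
(x₁, y₁) = (99, 14);  99² − 50·14² = 1 ✓

99 14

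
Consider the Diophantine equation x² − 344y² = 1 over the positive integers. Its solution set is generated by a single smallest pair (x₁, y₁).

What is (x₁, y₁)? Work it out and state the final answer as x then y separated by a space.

10405 561

√344 → a₀=18, period (1,1,4,1,3,1,4,1,1,36); ℓ=10 even so k=9
i=0: a=18 ⇒ p=18, q=1
i=1: a=1 ⇒ p=19, q=1
…
i=4: a=1 ⇒ p=204, q=11
i=5: a=3 ⇒ p=779, q=42
i=6: a=1 ⇒ p=983, q=53
…
i=8: a=1 ⇒ p=5694, q=307
i=9: a=1 ⇒ p=10405, q=561
(x₁, y₁) = (10405, 561);  10405² − 344·561² = 1 ✓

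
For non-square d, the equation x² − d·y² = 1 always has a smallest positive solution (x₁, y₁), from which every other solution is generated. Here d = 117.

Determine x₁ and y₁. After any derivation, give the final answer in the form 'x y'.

d=117: √d = [10; 1,4,2,4,1,20] (ℓ=6, even), read p_5/q_5
k=0  a_k=10  p_k/q_k = 10/1
k=1  a_k=1  p_k/q_k = 11/1
…
k=3  a_k=2  p_k/q_k = 119/11
k=4  a_k=4  p_k/q_k = 530/49
k=5  a_k=1  p_k/q_k = 649/60
→ (649, 60).  Check: 649²=421201, 117·60²=421200, difference 1.

649 60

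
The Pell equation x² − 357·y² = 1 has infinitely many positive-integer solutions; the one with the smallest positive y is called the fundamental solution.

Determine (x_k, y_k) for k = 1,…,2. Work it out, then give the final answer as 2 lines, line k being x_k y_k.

3401 180
23133601 1224360

d=357: √d = [18; 1,8,2,8,1,36] (ℓ=6, even), read p_5/q_5
i=0: a=18 ⇒ p=18, q=1
i=1: a=1 ⇒ p=19, q=1
i=2: a=8 ⇒ p=170, q=9
i=3: a=2 ⇒ p=359, q=19
i=4: a=8 ⇒ p=3042, q=161
i=5: a=1 ⇒ p=3401, q=180
→ (3401, 180).  Check: 3401²=11566801, 357·180²=11566800, difference 1.
(x_2, y_2) = (3401·3401 + 357·180·180, 3401·180 + 180·3401) = (23133601, 1224360)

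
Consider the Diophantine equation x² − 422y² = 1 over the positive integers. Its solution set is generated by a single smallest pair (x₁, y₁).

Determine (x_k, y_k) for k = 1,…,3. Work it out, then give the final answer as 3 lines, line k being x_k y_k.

7022501 341850
98631040590001 4801283933700
1385273162348638202501 67434042451384025550

[20; 1,1,5,2,1,…,1,1,40] for √422; ℓ=14 ⇒ convergent index 13
k=0  a_k=20  p_k/q_k = 20/1
…
k=2  a_k=1  p_k/q_k = 41/2
k=3  a_k=5  p_k/q_k = 226/11
…
k=6  a_k=3  p_k/q_k = 2650/129
k=7  a_k=20  p_k/q_k = 53719/2615
…
k=11  a_k=5  p_k/q_k = 3211821/156349
k=12  a_k=1  p_k/q_k = 3810680/185501
k=13  a_k=1  p_k/q_k = 7022501/341850
fundamental: x₁=7022501, y₁=341850  (since 49315520295001 − 422·116861422500 = 1)
(x_2, y_2) = (7022501·7022501 + 422·341850·341850, 7022501·341850 + 341850·7022501) = (98631040590001, 4801283933700)
(x_3, y_3) = (7022501·98631040590001 + 422·341850·4801283933700, 7022501·4801283933700 + 341850·98631040590001) = (1385273162348638202501, 67434042451384025550)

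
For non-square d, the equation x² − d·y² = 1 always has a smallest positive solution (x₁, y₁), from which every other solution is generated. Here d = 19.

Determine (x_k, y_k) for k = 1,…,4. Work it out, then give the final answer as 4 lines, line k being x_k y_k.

[4; 2,1,3,1,2,8] for √19; ℓ=6 ⇒ convergent index 5
step 0: (4, 1)  from 4·(1,0) + (0,1)
…
step 4: (61, 14)  from 1·(48,11) + (13,3)
step 5: (170, 39)  from 2·(61,14) + (48,11)
(x₁, y₁) = (170, 39);  170² − 19·39² = 1 ✓
(x_2, y_2) = (170·170 + 19·39·39, 170·39 + 39·170) = (57799, 13260)
(x_3, y_3) = (170·57799 + 19·39·13260, 170·13260 + 39·57799) = (19651490, 4508361)
(x_4, y_4) = (170·19651490 + 19·39·4508361, 170·4508361 + 39·19651490) = (6681448801, 1532829480)

170 39
57799 13260
19651490 4508361
6681448801 1532829480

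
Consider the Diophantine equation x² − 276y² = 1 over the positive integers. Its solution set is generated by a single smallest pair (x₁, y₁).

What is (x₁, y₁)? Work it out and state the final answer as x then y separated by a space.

√276 → a₀=16, period (1,1,1,1,2,2,2,1,1,1,1,32); ℓ=12 even so k=11
i=0: a=16 ⇒ p=16, q=1
i=1: a=1 ⇒ p=17, q=1
i=2: a=1 ⇒ p=33, q=2
i=3: a=1 ⇒ p=50, q=3
…
i=6: a=2 ⇒ p=515, q=31
i=7: a=2 ⇒ p=1246, q=75
…
i=9: a=1 ⇒ p=3007, q=181
i=10: a=1 ⇒ p=4768, q=287
i=11: a=1 ⇒ p=7775, q=468
fundamental: x₁=7775, y₁=468  (since 60450625 − 276·219024 = 1)

7775 468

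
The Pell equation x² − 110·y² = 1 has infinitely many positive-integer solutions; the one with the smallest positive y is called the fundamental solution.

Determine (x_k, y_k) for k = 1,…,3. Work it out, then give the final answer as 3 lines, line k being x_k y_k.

√110 → a₀=10, period (2,20); ℓ=2 even so k=1
a_0=10:  p_0=10·1+0=10,  q_0=10·0+1=1
a_1=2:  p_1=2·10+1=21,  q_1=2·1+0=2
fundamental: x₁=21, y₁=2  (since 441 − 110·4 = 1)
n=2: (21,2)∘(21,2) = (21·21+110·2·2, 21·2+2·21) = (881,84)
n=3: (881,84)∘(21,2) = (21·881+110·2·84, 21·84+2·881) = (36981,3526)

21 2
881 84
36981 3526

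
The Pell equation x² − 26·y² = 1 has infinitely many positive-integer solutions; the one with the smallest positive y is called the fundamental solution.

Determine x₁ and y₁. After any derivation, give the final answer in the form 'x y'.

√26 = [5; 10, …], period ℓ=1 (odd) → k=1
step 0: (5, 1)  from 5·(1,0) + (0,1)
step 1: (51, 10)  from 10·(5,1) + (1,0)
→ (51, 10).  Check: 51²=2601, 26·10²=2600, difference 1.

51 10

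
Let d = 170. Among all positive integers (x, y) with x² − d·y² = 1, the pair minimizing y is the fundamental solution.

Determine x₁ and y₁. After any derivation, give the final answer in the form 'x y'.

339 26

√170 → a₀=13, period (26); ℓ=1 odd so k=1
i=0: a=13 ⇒ p=13, q=1
i=1: a=26 ⇒ p=339, q=26
fundamental: x₁=339, y₁=26  (since 114921 − 170·676 = 1)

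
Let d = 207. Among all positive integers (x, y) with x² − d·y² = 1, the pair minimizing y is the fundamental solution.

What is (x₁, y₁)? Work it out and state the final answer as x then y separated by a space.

d=207: √d = [14; 2,1,1,2,1,1,2,28] (ℓ=8, even), read p_7/q_7
a_0=14:  p_0=14·1+0=14,  q_0=14·0+1=1
a_1=2:  p_1=2·14+1=29,  q_1=2·1+0=2
a_2=1:  p_2=1·29+14=43,  q_2=1·2+1=3
…
a_4=2:  p_4=2·72+43=187,  q_4=2·5+3=13
a_5=1:  p_5=1·187+72=259,  q_5=1·13+5=18
a_6=1:  p_6=1·259+187=446,  q_6=1·18+13=31
a_7=2:  p_7=2·446+259=1151,  q_7=2·31+18=80
→ (1151, 80).  Check: 1151²=1324801, 207·80²=1324800, difference 1.

1151 80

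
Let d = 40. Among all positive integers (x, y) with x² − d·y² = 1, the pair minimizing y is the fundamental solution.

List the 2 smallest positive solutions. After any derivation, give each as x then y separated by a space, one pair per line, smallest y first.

d=40: √d = [6; 3,12] (ℓ=2, even), read p_1/q_1
i=0: a=6 ⇒ p=6, q=1
i=1: a=3 ⇒ p=19, q=3
fundamental: x₁=19, y₁=3  (since 361 − 40·9 = 1)
n=2: (19,3)∘(19,3) = (19·19+40·3·3, 19·3+3·19) = (721,114)

19 3
721 114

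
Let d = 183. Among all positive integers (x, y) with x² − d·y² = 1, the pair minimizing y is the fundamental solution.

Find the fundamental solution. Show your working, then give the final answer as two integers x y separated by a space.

487 36

√183 = [13; 1,1,8,1,1,26, …], period ℓ=6 (even) → k=5
k=0  a_k=13  p_k/q_k = 13/1
k=1  a_k=1  p_k/q_k = 14/1
…
k=3  a_k=8  p_k/q_k = 230/17
k=4  a_k=1  p_k/q_k = 257/19
k=5  a_k=1  p_k/q_k = 487/36
→ (487, 36).  Check: 487²=237169, 183·36²=237168, difference 1.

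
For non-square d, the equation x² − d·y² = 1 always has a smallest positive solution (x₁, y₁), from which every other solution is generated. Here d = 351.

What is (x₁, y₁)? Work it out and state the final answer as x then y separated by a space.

d=351: √d = [18; 1,2,1,3,2,2,2,3,1,2,1,36] (ℓ=12, even), read p_11/q_11
k=0  a_k=18  p_k/q_k = 18/1
…
k=3  a_k=1  p_k/q_k = 75/4
…
k=6  a_k=2  p_k/q_k = 1555/83
k=7  a_k=2  p_k/q_k = 3747/200
k=8  a_k=3  p_k/q_k = 12796/683
k=9  a_k=1  p_k/q_k = 16543/883
k=10  a_k=2  p_k/q_k = 45882/2449
k=11  a_k=1  p_k/q_k = 62425/3332
(x₁, y₁) = (62425, 3332);  62425² − 351·3332² = 1 ✓

62425 3332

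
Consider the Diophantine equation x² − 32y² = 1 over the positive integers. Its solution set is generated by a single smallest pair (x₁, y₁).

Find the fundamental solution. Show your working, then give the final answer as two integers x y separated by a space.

17 3

√32 → a₀=5, period (1,1,1,10); ℓ=4 even so k=3
i=0: a=5 ⇒ p=5, q=1
i=1: a=1 ⇒ p=6, q=1
i=2: a=1 ⇒ p=11, q=2
i=3: a=1 ⇒ p=17, q=3
(x₁, y₁) = (17, 3);  17² − 32·3² = 1 ✓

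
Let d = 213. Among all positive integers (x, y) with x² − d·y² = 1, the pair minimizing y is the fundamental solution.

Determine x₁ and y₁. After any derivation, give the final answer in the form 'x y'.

√213 → a₀=14, period (1,1,2,6,1,8,1,6,2,1,1,28); ℓ=12 even so k=11
i=0: a=14 ⇒ p=14, q=1
i=1: a=1 ⇒ p=15, q=1
i=2: a=1 ⇒ p=29, q=2
…
i=10: a=1 ⇒ p=115574, q=7919
i=11: a=1 ⇒ p=194399, q=13320
→ (194399, 13320).  Check: 194399²=37790971201, 213·13320²=37790971200, difference 1.

194399 13320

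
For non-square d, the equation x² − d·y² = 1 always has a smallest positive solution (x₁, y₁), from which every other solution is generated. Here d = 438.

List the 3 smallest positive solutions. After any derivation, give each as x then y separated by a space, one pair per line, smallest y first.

√438 = [20; 1,12,1,40, …], period ℓ=4 (even) → k=3
k=0  a_k=20  p_k/q_k = 20/1
…
k=2  a_k=12  p_k/q_k = 272/13
k=3  a_k=1  p_k/q_k = 293/14
→ (293, 14).  Check: 293²=85849, 438·14²=85848, difference 1.
k=2:  x_2 = 293·293+438·14·14 = 171697,  y_2 = 293·14+14·293 = 8204
k=3:  x_3 = 293·171697+438·14·8204 = 100614149,  y_3 = 293·8204+14·171697 = 4807530

293 14
171697 8204
100614149 4807530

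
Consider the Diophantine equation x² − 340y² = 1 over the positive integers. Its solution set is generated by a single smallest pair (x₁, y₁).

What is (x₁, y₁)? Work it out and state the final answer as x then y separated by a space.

285769 15498

[18; 2,3,1,1,1,…,3,2,36] for √340; ℓ=14 ⇒ convergent index 13
step 0: (18, 1)  from 18·(1,0) + (0,1)
step 1: (37, 2)  from 2·(18,1) + (1,0)
…
step 5: (461, 25)  from 1·(295,16) + (166,9)
step 6: (756, 41)  from 1·(461,25) + (295,16)
…
step 8: (7265, 394)  from 1·(6509,353) + (756,41)
…
step 10: (21039, 1141)  from 1·(13774,747) + (7265,394)
step 11: (34813, 1888)  from 1·(21039,1141) + (13774,747)
step 12: (125478, 6805)  from 3·(34813,1888) + (21039,1141)
step 13: (285769, 15498)  from 2·(125478,6805) + (34813,1888)
→ (285769, 15498).  Check: 285769²=81663921361, 340·15498²=81663921360, difference 1.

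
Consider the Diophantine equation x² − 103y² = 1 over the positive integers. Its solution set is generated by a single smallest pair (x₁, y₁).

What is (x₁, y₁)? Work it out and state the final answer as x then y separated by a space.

d=103: √d = [10; 6,1,2,1,1,9,1,1,2,1,6,20] (ℓ=12, even), read p_11/q_11
a_0=10:  p_0=10·1+0=10,  q_0=10·0+1=1
…
a_4=1:  p_4=1·203+71=274,  q_4=1·20+7=27
…
a_10=1:  p_10=1·24266+9611=33877,  q_10=1·2391+947=3338
a_11=6:  p_11=6·33877+24266=227528,  q_11=6·3338+2391=22419
→ (227528, 22419).  Check: 227528²=51768990784, 103·22419²=51768990783, difference 1.

227528 22419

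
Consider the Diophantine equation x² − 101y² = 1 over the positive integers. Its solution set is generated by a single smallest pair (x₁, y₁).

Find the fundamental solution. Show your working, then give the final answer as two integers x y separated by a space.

[10; 20] for √101; ℓ=1 ⇒ convergent index 1
a_0=10:  p_0=10·1+0=10,  q_0=10·0+1=1
a_1=20:  p_1=20·10+1=201,  q_1=20·1+0=20
fundamental: x₁=201, y₁=20  (since 40401 − 101·400 = 1)

201 20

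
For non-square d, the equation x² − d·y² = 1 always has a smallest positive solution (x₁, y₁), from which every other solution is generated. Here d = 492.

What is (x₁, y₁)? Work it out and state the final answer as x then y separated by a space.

29767 1342

[22; 5,1,1,10,1,1,5,44] for √492; ℓ=8 ⇒ convergent index 7
step 0: (22, 1)  from 22·(1,0) + (0,1)
…
step 2: (133, 6)  from 1·(111,5) + (22,1)
…
step 4: (2573, 116)  from 10·(244,11) + (133,6)
step 5: (2817, 127)  from 1·(2573,116) + (244,11)
step 6: (5390, 243)  from 1·(2817,127) + (2573,116)
step 7: (29767, 1342)  from 5·(5390,243) + (2817,127)
(x₁, y₁) = (29767, 1342);  29767² − 492·1342² = 1 ✓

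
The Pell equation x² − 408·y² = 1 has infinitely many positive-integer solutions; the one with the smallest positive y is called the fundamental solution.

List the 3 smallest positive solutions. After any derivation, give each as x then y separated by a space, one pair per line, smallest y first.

√408 → a₀=20, period (5,40); ℓ=2 even so k=1
i=0: a=20 ⇒ p=20, q=1
i=1: a=5 ⇒ p=101, q=5
→ (101, 5).  Check: 101²=10201, 408·5²=10200, difference 1.
k=2:  x_2 = 101·101+408·5·5 = 20401,  y_2 = 101·5+5·101 = 1010
k=3:  x_3 = 101·20401+408·5·1010 = 4120901,  y_3 = 101·1010+5·20401 = 204015

101 5
20401 1010
4120901 204015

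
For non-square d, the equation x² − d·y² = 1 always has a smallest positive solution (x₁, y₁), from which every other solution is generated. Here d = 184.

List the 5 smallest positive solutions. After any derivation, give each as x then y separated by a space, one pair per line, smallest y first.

d=184: √d = [13; 1,1,3,2,1,2,1,2,3,1,1,26] (ℓ=12, even), read p_11/q_11
i=0: a=13 ⇒ p=13, q=1
i=1: a=1 ⇒ p=14, q=1
i=2: a=1 ⇒ p=27, q=2
…
i=4: a=2 ⇒ p=217, q=16
i=5: a=1 ⇒ p=312, q=23
…
i=7: a=1 ⇒ p=1153, q=85
…
i=9: a=3 ⇒ p=10594, q=781
i=10: a=1 ⇒ p=13741, q=1013
i=11: a=1 ⇒ p=24335, q=1794
→ (24335, 1794).  Check: 24335²=592192225, 184·1794²=592192224, difference 1.
(24335+1794√184)^2 = 1184384449 + 87313980√184
(24335+1794√184)^3 = 57643991108495 + 4249571404806√184
(24335+1794√184)^4 = 2805533046066067201 + 206826640184594040√184
(24335+1794√184)^5 = 136545293294391499564175 + 10066252573534620521994√184

24335 1794
1184384449 87313980
57643991108495 4249571404806
2805533046066067201 206826640184594040
136545293294391499564175 10066252573534620521994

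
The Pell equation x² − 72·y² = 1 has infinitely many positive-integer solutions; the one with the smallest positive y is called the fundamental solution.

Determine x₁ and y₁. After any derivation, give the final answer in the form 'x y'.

√72 → a₀=8, period (2,16); ℓ=2 even so k=1
k=0  a_k=8  p_k/q_k = 8/1
k=1  a_k=2  p_k/q_k = 17/2
→ (17, 2).  Check: 17²=289, 72·2²=288, difference 1.

17 2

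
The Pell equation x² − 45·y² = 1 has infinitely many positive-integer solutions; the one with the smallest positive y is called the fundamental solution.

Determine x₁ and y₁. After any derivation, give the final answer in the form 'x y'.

161 24

d=45: √d = [6; 1,2,2,2,1,12] (ℓ=6, even), read p_5/q_5
step 0: (6, 1)  from 6·(1,0) + (0,1)
…
step 2: (20, 3)  from 2·(7,1) + (6,1)
…
step 4: (114, 17)  from 2·(47,7) + (20,3)
step 5: (161, 24)  from 1·(114,17) + (47,7)
fundamental: x₁=161, y₁=24  (since 25921 − 45·576 = 1)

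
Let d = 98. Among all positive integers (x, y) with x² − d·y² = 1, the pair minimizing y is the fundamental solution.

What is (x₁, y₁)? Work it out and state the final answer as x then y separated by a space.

99 10

[9; 1,8,1,18] for √98; ℓ=4 ⇒ convergent index 3
i=0: a=9 ⇒ p=9, q=1
i=1: a=1 ⇒ p=10, q=1
i=2: a=8 ⇒ p=89, q=9
i=3: a=1 ⇒ p=99, q=10
(x₁, y₁) = (99, 10);  99² − 98·10² = 1 ✓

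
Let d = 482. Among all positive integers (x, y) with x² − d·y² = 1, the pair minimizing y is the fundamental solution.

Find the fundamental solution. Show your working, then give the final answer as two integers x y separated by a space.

d=482: √d = [21; 1,20,1,42] (ℓ=4, even), read p_3/q_3
k=0  a_k=21  p_k/q_k = 21/1
…
k=2  a_k=20  p_k/q_k = 461/21
k=3  a_k=1  p_k/q_k = 483/22
fundamental: x₁=483, y₁=22  (since 233289 − 482·484 = 1)

483 22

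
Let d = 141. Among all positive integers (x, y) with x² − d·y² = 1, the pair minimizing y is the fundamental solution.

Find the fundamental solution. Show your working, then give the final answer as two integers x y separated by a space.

95 8

[11; 1,6,1,22] for √141; ℓ=4 ⇒ convergent index 3
k=0  a_k=11  p_k/q_k = 11/1
k=1  a_k=1  p_k/q_k = 12/1
k=2  a_k=6  p_k/q_k = 83/7
k=3  a_k=1  p_k/q_k = 95/8
→ (95, 8).  Check: 95²=9025, 141·8²=9024, difference 1.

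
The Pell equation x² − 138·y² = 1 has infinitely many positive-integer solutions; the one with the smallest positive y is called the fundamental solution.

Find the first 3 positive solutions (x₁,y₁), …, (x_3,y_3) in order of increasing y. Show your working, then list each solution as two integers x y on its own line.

47 4
4417 376
415151 35340

[11; 1,2,1,22] for √138; ℓ=4 ⇒ convergent index 3
step 0: (11, 1)  from 11·(1,0) + (0,1)
step 1: (12, 1)  from 1·(11,1) + (1,0)
step 2: (35, 3)  from 2·(12,1) + (11,1)
step 3: (47, 4)  from 1·(35,3) + (12,1)
fundamental: x₁=47, y₁=4  (since 2209 − 138·16 = 1)
k=2:  x_2 = 47·47+138·4·4 = 4417,  y_2 = 47·4+4·47 = 376
k=3:  x_3 = 47·4417+138·4·376 = 415151,  y_3 = 47·376+4·4417 = 35340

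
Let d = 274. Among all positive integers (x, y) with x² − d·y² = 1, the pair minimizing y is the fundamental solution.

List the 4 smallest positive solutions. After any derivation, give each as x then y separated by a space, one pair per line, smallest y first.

3959299 239190
31352097142801 1894049455620
248264653730785753699 14998216231173381570
1965907990503261255572251201 118764845051735182903983240

d=274: √d = [16; 1,1,4,4,1,1,32] (ℓ=7, odd), read p_13/q_13
step 0: (16, 1)  from 16·(1,0) + (0,1)
step 1: (17, 1)  from 1·(16,1) + (1,0)
step 2: (33, 2)  from 1·(17,1) + (16,1)
step 3: (149, 9)  from 4·(33,2) + (17,1)
…
step 5: (778, 47)  from 1·(629,38) + (149,9)
step 6: (1407, 85)  from 1·(778,47) + (629,38)
step 7: (45802, 2767)  from 32·(1407,85) + (778,47)
step 8: (47209, 2852)  from 1·(45802,2767) + (1407,85)
step 9: (93011, 5619)  from 1·(47209,2852) + (45802,2767)
step 10: (419253, 25328)  from 4·(93011,5619) + (47209,2852)
step 11: (1770023, 106931)  from 4·(419253,25328) + (93011,5619)
step 12: (2189276, 132259)  from 1·(1770023,106931) + (419253,25328)
step 13: (3959299, 239190)  from 1·(2189276,132259) + (1770023,106931)
fundamental: x₁=3959299, y₁=239190  (since 15676048571401 − 274·57211856100 = 1)
(3959299+239190√274)^2 = 31352097142801 + 1894049455620√274
(3959299+239190√274)^3 = 248264653730785753699 + 14998216231173381570√274
(3959299+239190√274)^4 = 1965907990503261255572251201 + 118764845051735182903983240√274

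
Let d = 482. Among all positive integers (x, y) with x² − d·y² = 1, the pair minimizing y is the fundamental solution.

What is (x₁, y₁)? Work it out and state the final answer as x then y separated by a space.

√482 → a₀=21, period (1,20,1,42); ℓ=4 even so k=3
k=0  a_k=21  p_k/q_k = 21/1
…
k=2  a_k=20  p_k/q_k = 461/21
k=3  a_k=1  p_k/q_k = 483/22
→ (483, 22).  Check: 483²=233289, 482·22²=233288, difference 1.

483 22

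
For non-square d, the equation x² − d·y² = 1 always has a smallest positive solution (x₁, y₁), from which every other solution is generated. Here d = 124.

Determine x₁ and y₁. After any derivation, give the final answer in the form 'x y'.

√124 → a₀=11, period (7,2,1,1,1,…,2,7,22); ℓ=16 even so k=15
a_0=11:  p_0=11·1+0=11,  q_0=11·0+1=1
…
a_2=2:  p_2=2·78+11=167,  q_2=2·7+1=15
…
a_5=1:  p_5=1·412+245=657,  q_5=1·37+22=59
a_6=3:  p_6=3·657+412=2383,  q_6=3·59+37=214
a_7=1:  p_7=1·2383+657=3040,  q_7=1·214+59=273
a_8=4:  p_8=4·3040+2383=14543,  q_8=4·273+214=1306
a_9=1:  p_9=1·14543+3040=17583,  q_9=1·1306+273=1579
a_10=3:  p_10=3·17583+14543=67292,  q_10=3·1579+1306=6043
a_11=1:  p_11=1·67292+17583=84875,  q_11=1·6043+1579=7622
…
a_13=1:  p_13=1·152167+84875=237042,  q_13=1·13665+7622=21287
a_14=2:  p_14=2·237042+152167=626251,  q_14=2·21287+13665=56239
a_15=7:  p_15=7·626251+237042=4620799,  q_15=7·56239+21287=414960
→ (4620799, 414960).  Check: 4620799²=21351783398401, 124·414960²=21351783398400, difference 1.

4620799 414960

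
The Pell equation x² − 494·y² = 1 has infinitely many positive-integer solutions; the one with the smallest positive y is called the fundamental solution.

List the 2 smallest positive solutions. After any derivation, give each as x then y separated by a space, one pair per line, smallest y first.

[22; 4,2,2,1,2,1,2,2,4,44] for √494; ℓ=10 ⇒ convergent index 9
step 0: (22, 1)  from 22·(1,0) + (0,1)
…
step 3: (489, 22)  from 2·(200,9) + (89,4)
…
step 6: (2556, 115)  from 1·(1867,84) + (689,31)
…
step 8: (16514, 743)  from 2·(6979,314) + (2556,115)
step 9: (73035, 3286)  from 4·(16514,743) + (6979,314)
→ (73035, 3286).  Check: 73035²=5334111225, 494·3286²=5334111224, difference 1.
n=2: (73035,3286)∘(73035,3286) = (73035·73035+494·3286·3286, 73035·3286+3286·73035) = (10668222449,479986020)

73035 3286
10668222449 479986020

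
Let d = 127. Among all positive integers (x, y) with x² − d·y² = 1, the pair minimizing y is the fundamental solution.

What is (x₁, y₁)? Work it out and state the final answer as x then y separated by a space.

4730624 419775

d=127: √d = [11; 3,1,2,2,7,11,7,2,2,1,3,22] (ℓ=12, even), read p_11/q_11
step 0: (11, 1)  from 11·(1,0) + (0,1)
…
step 5: (2175, 193)  from 7·(293,26) + (124,11)
…
step 7: (171701, 15236)  from 7·(24218,2149) + (2175,193)
step 8: (367620, 32621)  from 2·(171701,15236) + (24218,2149)
…
step 10: (1274561, 113099)  from 1·(906941,80478) + (367620,32621)
step 11: (4730624, 419775)  from 3·(1274561,113099) + (906941,80478)
(x₁, y₁) = (4730624, 419775);  4730624² − 127·419775² = 1 ✓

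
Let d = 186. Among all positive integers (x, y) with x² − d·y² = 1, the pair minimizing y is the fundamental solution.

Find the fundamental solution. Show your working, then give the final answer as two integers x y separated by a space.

d=186: √d = [13; 1,1,1,3,4,3,1,1,1,26] (ℓ=10, even), read p_9/q_9
k=0  a_k=13  p_k/q_k = 13/1
k=1  a_k=1  p_k/q_k = 14/1
k=2  a_k=1  p_k/q_k = 27/2
…
k=4  a_k=3  p_k/q_k = 150/11
k=5  a_k=4  p_k/q_k = 641/47
…
k=8  a_k=1  p_k/q_k = 4787/351
k=9  a_k=1  p_k/q_k = 7501/550
fundamental: x₁=7501, y₁=550  (since 56265001 − 186·302500 = 1)

7501 550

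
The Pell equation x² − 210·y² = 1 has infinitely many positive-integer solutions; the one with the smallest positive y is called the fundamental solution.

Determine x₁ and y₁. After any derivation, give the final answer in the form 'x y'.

29 2

√210 = [14; 2,28, …], period ℓ=2 (even) → k=1
i=0: a=14 ⇒ p=14, q=1
i=1: a=2 ⇒ p=29, q=2
fundamental: x₁=29, y₁=2  (since 841 − 210·4 = 1)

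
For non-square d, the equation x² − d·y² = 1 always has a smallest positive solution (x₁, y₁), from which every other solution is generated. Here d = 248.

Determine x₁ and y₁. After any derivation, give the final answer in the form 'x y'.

[15; 1,2,1,30] for √248; ℓ=4 ⇒ convergent index 3
a_0=15:  p_0=15·1+0=15,  q_0=15·0+1=1
…
a_2=2:  p_2=2·16+15=47,  q_2=2·1+1=3
a_3=1:  p_3=1·47+16=63,  q_3=1·3+1=4
→ (63, 4).  Check: 63²=3969, 248·4²=3968, difference 1.

63 4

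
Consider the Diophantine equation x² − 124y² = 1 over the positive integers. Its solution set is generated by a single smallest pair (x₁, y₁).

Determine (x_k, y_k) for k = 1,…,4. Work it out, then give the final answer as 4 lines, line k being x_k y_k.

d=124: √d = [11; 7,2,1,1,1,…,2,7,22] (ℓ=16, even), read p_15/q_15
step 0: (11, 1)  from 11·(1,0) + (0,1)
…
step 6: (2383, 214)  from 3·(657,59) + (412,37)
…
step 9: (17583, 1579)  from 1·(14543,1306) + (3040,273)
step 10: (67292, 6043)  from 3·(17583,1579) + (14543,1306)
…
step 12: (152167, 13665)  from 1·(84875,7622) + (67292,6043)
…
step 14: (626251, 56239)  from 2·(237042,21287) + (152167,13665)
step 15: (4620799, 414960)  from 7·(626251,56239) + (237042,21287)
→ (4620799, 414960).  Check: 4620799²=21351783398401, 124·414960²=21351783398400, difference 1.
k=2:  x_2 = 4620799·4620799+124·414960·414960 = 42703566796801,  y_2 = 4620799·414960+414960·4620799 = 3834893506080
k=3:  x_3 = 4620799·42703566796801+124·414960·3834893506080 = 394649197502177907199,  y_3 = 4620799·3834893506080+414960·42703566796801 = 35440544156001500880
k=4:  x_4 = 4620799·394649197502177907199+124·414960·35440544156001500880 = 3647189234337689639247667201,  y_4 = 4620799·35440544156001500880+414960·394649197502177907199 = 327527261991011323636100160

4620799 414960
42703566796801 3834893506080
394649197502177907199 35440544156001500880
3647189234337689639247667201 327527261991011323636100160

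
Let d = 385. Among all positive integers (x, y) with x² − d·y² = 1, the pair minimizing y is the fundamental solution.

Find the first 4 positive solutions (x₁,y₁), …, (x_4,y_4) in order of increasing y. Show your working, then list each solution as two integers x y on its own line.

d=385: √d = [19; 1,1,1,1,1,…,1,1,38] (ℓ=16, even), read p_15/q_15
i=0: a=19 ⇒ p=19, q=1
i=1: a=1 ⇒ p=20, q=1
i=2: a=1 ⇒ p=39, q=2
i=3: a=1 ⇒ p=59, q=3
i=4: a=1 ⇒ p=98, q=5
i=5: a=1 ⇒ p=157, q=8
…
i=9: a=1 ⇒ p=2747, q=140
…
i=11: a=1 ⇒ p=13009, q=663
i=12: a=1 ⇒ p=23271, q=1186
i=13: a=1 ⇒ p=36280, q=1849
i=14: a=1 ⇒ p=59551, q=3035
i=15: a=1 ⇒ p=95831, q=4884
→ (95831, 4884).  Check: 95831²=9183580561, 385·4884²=9183580560, difference 1.
(x_2, y_2) = (95831·95831 + 385·4884·4884, 95831·4884 + 4884·95831) = (18367161121, 936077208)
(x_3, y_3) = (95831·18367161121 + 385·4884·936077208, 95831·936077208 + 4884·18367161121) = (3520286834677271, 179410429834812)
(x_4, y_4) = (95831·3520286834677271 + 385·4884·179410429834812, 95831·179410429834812 + 4884·3520286834677271) = (674705215289547953281, 34386161802063660336)

95831 4884
18367161121 936077208
3520286834677271 179410429834812
674705215289547953281 34386161802063660336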